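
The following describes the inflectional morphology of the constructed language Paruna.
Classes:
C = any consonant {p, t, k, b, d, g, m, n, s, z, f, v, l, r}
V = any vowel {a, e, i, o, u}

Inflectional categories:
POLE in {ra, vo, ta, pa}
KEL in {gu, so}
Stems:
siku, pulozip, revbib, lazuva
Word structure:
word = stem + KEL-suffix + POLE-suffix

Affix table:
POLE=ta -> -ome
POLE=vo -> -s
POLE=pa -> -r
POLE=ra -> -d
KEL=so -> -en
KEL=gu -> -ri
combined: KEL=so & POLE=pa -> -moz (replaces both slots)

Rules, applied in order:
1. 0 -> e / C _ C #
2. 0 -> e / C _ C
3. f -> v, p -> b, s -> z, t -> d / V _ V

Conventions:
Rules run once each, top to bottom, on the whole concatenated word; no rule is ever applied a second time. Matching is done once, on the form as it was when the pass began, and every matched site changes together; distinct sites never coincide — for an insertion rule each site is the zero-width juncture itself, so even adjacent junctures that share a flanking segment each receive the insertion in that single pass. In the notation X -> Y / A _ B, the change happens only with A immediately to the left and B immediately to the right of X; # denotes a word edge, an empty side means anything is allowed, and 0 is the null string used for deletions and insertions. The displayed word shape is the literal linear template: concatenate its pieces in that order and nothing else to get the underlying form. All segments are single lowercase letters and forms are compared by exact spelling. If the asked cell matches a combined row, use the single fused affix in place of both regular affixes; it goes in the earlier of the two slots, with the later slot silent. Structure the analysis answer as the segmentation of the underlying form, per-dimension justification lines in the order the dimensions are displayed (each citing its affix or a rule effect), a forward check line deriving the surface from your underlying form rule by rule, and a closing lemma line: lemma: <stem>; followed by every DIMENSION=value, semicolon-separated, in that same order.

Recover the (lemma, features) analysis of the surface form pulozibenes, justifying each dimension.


underlying: pulozip-en-s
POLE=vo - signalled by the affix -s
KEL=so - signalled by the affix -en
check: pulozipens -> pulozipenes -> pulozipenes -> pulozibenes
lemma: pulozip; POLE=vo; KEL=so


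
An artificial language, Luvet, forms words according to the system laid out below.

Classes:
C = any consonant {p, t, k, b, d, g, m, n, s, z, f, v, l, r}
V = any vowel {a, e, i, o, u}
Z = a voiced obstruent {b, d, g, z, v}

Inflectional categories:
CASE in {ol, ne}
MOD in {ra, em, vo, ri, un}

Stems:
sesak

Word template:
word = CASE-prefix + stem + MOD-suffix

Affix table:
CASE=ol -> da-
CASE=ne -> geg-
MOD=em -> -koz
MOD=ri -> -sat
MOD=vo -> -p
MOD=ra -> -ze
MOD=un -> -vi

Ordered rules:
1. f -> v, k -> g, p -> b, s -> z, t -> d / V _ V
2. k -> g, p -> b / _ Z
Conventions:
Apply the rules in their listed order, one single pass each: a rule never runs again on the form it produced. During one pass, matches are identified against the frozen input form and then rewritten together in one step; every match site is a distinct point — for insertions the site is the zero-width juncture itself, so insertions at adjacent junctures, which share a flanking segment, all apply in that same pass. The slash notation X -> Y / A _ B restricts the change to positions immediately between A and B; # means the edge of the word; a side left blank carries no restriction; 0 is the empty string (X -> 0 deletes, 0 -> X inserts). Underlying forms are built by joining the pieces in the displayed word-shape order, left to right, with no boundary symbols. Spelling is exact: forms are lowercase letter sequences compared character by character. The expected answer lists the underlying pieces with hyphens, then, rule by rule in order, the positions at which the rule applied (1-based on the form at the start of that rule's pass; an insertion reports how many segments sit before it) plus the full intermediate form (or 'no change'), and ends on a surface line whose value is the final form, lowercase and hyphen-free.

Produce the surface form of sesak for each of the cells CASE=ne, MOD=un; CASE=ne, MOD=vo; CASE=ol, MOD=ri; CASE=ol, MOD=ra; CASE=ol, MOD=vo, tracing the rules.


cell CASE=ne, MOD=un:
underlying: geg-sesak-vi
1. f -> v, k -> g, p -> b, s -> z, t -> d / V _ V: fires at position(s) 6: gegsezakvi
2. k -> g, p -> b / _ Z: fires at position(s) 8: gegsezagvi
surface: gegsezagvi

cell CASE=ne, MOD=vo:
underlying: geg-sesak-p
1. f -> v, k -> g, p -> b, s -> z, t -> d / V _ V: fires at position(s) 6: gegsezakp
2. k -> g, p -> b / _ Z: no change
surface: gegsezakp

cell CASE=ol, MOD=ri:
underlying: da-sesak-sat
1. f -> v, k -> g, p -> b, s -> z, t -> d / V _ V: fires at position(s) 3, 5: dazezaksat
2. k -> g, p -> b / _ Z: no change
surface: dazezaksat

cell CASE=ol, MOD=ra:
underlying: da-sesak-ze
1. f -> v, k -> g, p -> b, s -> z, t -> d / V _ V: fires at position(s) 3, 5: dazezakze
2. k -> g, p -> b / _ Z: fires at position(s) 7: dazezagze
surface: dazezagze

cell CASE=ol, MOD=vo:
underlying: da-sesak-p
1. f -> v, k -> g, p -> b, s -> z, t -> d / V _ V: fires at position(s) 3, 5: dazezakp
2. k -> g, p -> b / _ Z: no change
surface: dazezakp


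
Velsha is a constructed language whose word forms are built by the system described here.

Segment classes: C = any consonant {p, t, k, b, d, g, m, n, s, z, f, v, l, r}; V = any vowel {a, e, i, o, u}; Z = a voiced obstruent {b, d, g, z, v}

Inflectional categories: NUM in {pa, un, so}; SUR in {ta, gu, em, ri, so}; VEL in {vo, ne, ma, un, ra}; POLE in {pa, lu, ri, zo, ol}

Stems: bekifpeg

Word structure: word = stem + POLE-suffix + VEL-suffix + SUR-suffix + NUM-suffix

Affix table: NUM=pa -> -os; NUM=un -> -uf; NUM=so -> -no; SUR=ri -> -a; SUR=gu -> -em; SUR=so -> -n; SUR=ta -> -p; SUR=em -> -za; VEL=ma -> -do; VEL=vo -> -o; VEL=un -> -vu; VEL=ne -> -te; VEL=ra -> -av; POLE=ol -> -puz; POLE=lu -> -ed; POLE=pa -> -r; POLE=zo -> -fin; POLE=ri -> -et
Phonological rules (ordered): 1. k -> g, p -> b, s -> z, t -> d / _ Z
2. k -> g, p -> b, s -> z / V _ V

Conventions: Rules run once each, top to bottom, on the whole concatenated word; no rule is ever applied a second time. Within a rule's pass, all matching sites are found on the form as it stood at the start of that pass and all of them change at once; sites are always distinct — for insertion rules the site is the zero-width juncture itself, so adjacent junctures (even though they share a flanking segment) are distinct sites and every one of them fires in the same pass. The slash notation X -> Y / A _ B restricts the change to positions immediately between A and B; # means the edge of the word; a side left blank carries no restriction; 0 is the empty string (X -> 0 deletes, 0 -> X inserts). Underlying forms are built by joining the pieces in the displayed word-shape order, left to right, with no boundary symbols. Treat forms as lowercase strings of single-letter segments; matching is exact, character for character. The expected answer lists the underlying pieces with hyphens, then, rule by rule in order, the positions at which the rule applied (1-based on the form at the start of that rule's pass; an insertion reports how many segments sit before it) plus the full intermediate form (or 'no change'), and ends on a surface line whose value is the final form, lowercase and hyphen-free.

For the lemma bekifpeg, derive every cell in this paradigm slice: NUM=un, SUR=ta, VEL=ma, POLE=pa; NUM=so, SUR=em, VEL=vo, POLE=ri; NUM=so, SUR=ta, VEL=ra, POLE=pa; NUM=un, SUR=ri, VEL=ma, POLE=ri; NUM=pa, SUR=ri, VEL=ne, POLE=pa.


cell NUM=un, SUR=ta, VEL=ma, POLE=pa:
underlying: bekifpeg-r-do-p-uf
1. k -> g, p -> b, s -> z, t -> d / _ Z: no change
2. k -> g, p -> b, s -> z / V _ V: fires at position(s) 3, 12: begifpegrdobuf
surface: begifpegrdobuf

cell NUM=so, SUR=em, VEL=vo, POLE=ri:
underlying: bekifpeg-et-o-za-no
1. k -> g, p -> b, s -> z, t -> d / _ Z: no change
2. k -> g, p -> b, s -> z / V _ V: fires at position(s) 3: begifpegetozano
surface: begifpegetozano

cell NUM=so, SUR=ta, VEL=ra, POLE=pa:
underlying: bekifpeg-r-av-p-no
1. k -> g, p -> b, s -> z, t -> d / _ Z: no change
2. k -> g, p -> b, s -> z / V _ V: fires at position(s) 3: begifpegravpno
surface: begifpegravpno

cell NUM=un, SUR=ri, VEL=ma, POLE=ri:
underlying: bekifpeg-et-do-a-uf
1. k -> g, p -> b, s -> z, t -> d / _ Z: fires at position(s) 10: bekifpegeddoauf
2. k -> g, p -> b, s -> z / V _ V: fires at position(s) 3: begifpegeddoauf
surface: begifpegeddoauf

cell NUM=pa, SUR=ri, VEL=ne, POLE=pa:
underlying: bekifpeg-r-te-a-os
1. k -> g, p -> b, s -> z, t -> d / _ Z: no change
2. k -> g, p -> b, s -> z / V _ V: fires at position(s) 3: begifpegrteaos
surface: begifpegrteaos


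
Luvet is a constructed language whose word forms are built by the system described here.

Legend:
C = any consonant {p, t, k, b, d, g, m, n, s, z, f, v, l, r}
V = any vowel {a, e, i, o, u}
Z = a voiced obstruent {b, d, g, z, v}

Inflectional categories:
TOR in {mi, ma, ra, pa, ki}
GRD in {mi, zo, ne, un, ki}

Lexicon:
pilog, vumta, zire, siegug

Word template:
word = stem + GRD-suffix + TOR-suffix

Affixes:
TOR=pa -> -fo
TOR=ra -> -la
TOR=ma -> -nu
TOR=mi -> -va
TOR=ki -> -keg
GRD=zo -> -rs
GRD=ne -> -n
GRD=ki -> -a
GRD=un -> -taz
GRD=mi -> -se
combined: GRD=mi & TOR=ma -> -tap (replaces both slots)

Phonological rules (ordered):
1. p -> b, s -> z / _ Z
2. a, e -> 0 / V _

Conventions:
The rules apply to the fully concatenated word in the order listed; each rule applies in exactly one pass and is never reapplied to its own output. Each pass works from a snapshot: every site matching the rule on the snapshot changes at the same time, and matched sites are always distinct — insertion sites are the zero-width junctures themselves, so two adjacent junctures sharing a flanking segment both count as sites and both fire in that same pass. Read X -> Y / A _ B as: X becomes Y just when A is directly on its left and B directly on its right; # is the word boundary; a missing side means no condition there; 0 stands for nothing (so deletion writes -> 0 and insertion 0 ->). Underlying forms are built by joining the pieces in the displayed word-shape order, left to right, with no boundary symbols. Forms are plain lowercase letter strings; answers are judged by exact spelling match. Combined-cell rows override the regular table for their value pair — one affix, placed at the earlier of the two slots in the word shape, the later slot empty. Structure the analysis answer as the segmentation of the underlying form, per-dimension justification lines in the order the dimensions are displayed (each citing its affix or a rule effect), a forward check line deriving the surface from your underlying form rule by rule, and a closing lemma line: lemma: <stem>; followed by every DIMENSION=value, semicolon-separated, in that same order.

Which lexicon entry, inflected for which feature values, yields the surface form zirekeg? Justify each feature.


underlying: zire-a-keg
TOR=ki - signalled by the affix -keg
GRD=ki - signalled by the affix -a
check: zireakeg -> zireakeg -> zirekeg
lemma: zire; TOR=ki; GRD=ki


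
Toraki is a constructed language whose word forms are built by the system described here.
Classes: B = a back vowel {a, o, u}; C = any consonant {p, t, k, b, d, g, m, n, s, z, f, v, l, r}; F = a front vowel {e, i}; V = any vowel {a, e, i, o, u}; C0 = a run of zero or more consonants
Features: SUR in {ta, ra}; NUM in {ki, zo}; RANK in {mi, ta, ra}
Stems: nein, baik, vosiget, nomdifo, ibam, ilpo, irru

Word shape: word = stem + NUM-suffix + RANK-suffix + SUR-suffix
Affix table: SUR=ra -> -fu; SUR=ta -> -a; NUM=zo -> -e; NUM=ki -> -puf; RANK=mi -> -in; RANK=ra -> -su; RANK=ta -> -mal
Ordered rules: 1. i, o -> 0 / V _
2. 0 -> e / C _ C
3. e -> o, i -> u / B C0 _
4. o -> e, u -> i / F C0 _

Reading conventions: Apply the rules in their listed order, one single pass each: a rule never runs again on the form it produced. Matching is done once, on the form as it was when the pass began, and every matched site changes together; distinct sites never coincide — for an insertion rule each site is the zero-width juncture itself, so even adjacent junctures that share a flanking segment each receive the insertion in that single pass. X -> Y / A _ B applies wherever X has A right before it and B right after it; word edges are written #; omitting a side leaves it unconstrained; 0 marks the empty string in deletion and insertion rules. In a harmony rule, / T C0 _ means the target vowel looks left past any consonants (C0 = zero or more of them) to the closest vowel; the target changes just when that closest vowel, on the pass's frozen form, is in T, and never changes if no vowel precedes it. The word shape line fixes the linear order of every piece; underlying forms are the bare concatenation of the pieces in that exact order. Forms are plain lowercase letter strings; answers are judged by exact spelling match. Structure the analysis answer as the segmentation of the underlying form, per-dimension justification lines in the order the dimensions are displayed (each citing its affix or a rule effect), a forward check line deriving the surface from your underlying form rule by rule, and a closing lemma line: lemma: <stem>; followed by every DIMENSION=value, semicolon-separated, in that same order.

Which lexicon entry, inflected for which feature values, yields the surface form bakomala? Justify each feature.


underlying: baik-e-mal-a
SUR=ta - signalled by the affix -a
NUM=zo - signalled by the affix -e
RANK=ta - signalled by the affix -mal
check: baikemala -> bakemala -> bakemala -> bakomala -> bakomala
lemma: baik; SUR=ta; NUM=zo; RANK=ta


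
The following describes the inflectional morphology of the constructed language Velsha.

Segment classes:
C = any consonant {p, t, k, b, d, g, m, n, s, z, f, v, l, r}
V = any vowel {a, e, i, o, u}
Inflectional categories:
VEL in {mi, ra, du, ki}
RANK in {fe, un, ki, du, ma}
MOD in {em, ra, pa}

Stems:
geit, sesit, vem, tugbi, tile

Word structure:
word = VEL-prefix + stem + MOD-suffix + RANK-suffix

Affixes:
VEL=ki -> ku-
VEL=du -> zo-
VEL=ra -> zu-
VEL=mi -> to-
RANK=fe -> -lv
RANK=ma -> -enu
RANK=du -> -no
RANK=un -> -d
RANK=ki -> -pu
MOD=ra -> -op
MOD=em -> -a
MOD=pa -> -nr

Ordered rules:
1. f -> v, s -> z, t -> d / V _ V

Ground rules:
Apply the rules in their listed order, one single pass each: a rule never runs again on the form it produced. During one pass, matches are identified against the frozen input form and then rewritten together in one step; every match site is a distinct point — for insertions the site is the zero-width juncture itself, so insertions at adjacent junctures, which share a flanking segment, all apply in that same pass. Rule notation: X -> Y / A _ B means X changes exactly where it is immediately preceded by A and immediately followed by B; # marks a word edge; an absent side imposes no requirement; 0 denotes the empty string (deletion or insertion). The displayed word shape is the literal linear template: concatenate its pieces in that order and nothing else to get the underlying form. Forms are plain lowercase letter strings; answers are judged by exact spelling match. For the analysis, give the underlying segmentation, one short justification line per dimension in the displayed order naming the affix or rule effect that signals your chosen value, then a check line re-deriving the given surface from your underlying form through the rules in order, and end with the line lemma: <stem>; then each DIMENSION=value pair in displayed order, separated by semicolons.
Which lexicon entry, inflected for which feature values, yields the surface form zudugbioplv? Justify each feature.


underlying: zu-tugbi-op-lv
VEL=ra - signalled by the affix zu-
RANK=fe - signalled by the affix -lv
MOD=ra - signalled by the affix -op
check: zutugbioplv -> zudugbioplv
lemma: tugbi; VEL=ra; RANK=fe; MOD=ra


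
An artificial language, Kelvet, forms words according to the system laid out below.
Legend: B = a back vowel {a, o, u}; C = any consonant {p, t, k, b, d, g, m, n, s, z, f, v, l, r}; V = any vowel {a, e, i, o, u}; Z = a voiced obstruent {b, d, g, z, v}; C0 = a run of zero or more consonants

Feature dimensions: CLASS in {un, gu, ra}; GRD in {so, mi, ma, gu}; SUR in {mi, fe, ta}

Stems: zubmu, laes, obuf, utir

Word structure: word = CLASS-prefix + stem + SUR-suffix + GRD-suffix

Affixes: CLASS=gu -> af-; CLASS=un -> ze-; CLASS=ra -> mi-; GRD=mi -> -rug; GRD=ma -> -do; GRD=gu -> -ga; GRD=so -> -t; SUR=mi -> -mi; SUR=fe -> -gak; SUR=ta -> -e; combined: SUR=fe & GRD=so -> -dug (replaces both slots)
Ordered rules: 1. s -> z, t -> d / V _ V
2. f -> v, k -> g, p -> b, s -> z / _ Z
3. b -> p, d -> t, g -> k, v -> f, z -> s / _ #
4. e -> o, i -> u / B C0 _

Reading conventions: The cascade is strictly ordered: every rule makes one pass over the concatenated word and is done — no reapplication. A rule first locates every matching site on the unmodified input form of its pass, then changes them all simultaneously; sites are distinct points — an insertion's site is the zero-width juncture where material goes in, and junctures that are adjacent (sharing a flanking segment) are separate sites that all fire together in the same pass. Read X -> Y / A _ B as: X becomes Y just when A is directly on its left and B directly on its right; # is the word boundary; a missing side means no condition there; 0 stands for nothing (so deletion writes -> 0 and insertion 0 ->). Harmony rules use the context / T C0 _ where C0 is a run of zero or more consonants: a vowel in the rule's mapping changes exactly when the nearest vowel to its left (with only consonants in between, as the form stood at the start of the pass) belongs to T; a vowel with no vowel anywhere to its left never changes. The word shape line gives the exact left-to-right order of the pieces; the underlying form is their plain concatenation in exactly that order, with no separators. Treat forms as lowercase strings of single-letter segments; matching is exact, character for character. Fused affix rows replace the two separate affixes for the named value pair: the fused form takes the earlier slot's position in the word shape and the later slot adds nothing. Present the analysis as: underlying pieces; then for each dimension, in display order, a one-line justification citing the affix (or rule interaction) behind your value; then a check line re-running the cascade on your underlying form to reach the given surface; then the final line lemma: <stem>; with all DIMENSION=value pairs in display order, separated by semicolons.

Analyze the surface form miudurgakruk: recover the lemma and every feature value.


underlying: mi-utir-gak-rug
CLASS=ra - signalled by the affix mi-
GRD=mi - signalled by the affix -rug
SUR=fe - signalled by the affix -gak
check: miutirgakrug -> miudirgakrug -> miudirgakrug -> miudirgakruk -> miudurgakruk
lemma: utir; CLASS=ra; GRD=mi; SUR=fe


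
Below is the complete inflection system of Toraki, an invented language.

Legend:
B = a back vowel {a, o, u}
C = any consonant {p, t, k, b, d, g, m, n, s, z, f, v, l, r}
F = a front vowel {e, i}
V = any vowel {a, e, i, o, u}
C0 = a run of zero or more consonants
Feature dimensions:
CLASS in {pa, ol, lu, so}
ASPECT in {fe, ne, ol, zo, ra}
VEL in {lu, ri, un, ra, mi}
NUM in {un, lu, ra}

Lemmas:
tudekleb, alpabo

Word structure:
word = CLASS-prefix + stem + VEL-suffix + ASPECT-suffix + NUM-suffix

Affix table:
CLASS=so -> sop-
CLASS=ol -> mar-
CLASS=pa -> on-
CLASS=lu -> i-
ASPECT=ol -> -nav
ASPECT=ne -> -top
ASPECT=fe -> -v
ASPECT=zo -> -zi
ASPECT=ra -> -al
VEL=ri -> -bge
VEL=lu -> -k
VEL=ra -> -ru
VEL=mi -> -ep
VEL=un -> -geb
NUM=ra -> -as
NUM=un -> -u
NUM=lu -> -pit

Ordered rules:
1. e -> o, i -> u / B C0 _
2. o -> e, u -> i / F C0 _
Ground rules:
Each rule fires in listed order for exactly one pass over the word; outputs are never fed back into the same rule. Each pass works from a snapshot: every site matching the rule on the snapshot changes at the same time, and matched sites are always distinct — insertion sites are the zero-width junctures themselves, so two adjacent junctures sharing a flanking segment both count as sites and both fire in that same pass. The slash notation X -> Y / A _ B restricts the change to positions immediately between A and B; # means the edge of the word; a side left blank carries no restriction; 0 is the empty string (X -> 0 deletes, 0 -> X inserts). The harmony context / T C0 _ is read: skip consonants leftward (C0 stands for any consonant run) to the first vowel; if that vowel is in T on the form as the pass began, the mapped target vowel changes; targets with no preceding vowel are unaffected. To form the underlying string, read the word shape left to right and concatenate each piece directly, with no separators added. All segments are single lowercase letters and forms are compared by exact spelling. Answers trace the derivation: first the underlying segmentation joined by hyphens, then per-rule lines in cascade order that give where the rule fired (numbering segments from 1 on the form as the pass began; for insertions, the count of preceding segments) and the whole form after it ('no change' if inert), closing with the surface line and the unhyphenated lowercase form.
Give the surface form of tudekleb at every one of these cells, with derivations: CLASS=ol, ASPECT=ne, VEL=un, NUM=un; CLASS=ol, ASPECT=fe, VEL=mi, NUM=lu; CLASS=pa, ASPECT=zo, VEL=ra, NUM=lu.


cell CLASS=ol, ASPECT=ne, VEL=un, NUM=un:
underlying: mar-tudekleb-geb-top-u
1. e -> o, i -> u / B C0 _: fires at position(s) 7: martudoklebgebtopu
2. o -> e, u -> i / F C0 _: fires at position(s) 16: martudoklebgebtepu
surface: martudoklebgebtepu

cell CLASS=ol, ASPECT=fe, VEL=mi, NUM=lu:
underlying: mar-tudekleb-ep-v-pit
1. e -> o, i -> u / B C0 _: fires at position(s) 7: martudoklebepvpit
2. o -> e, u -> i / F C0 _: no change
surface: martudoklebepvpit

cell CLASS=pa, ASPECT=zo, VEL=ra, NUM=lu:
underlying: on-tudekleb-ru-zi-pit
1. e -> o, i -> u / B C0 _: fires at position(s) 6, 14: ontudoklebruzupit
2. o -> e, u -> i / F C0 _: fires at position(s) 12: ontudoklebrizupit
surface: ontudoklebrizupit


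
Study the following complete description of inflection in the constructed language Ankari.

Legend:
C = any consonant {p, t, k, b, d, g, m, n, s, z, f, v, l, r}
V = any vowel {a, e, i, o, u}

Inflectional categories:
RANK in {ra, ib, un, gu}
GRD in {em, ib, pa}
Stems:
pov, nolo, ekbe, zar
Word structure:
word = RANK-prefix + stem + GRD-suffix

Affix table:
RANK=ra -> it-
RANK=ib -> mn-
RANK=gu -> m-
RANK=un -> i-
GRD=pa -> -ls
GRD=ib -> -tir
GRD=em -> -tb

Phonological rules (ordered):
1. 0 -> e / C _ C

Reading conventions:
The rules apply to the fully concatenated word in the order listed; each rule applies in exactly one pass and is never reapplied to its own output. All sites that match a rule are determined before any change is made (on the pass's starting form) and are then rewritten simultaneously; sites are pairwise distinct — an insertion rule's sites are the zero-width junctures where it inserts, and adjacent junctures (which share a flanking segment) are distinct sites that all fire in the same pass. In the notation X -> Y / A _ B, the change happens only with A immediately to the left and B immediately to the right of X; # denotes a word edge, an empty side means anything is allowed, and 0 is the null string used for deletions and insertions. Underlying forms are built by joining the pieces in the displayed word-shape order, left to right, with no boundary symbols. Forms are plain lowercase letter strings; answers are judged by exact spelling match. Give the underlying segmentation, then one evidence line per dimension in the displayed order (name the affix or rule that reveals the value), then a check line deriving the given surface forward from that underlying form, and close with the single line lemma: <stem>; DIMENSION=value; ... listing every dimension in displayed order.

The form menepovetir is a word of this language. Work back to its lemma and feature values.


underlying: mn-pov-tir
RANK=ib - signalled by the affix mn-
GRD=ib - signalled by the affix -tir
check: mnpovtir -> menepovetir
lemma: pov; RANK=ib; GRD=ib


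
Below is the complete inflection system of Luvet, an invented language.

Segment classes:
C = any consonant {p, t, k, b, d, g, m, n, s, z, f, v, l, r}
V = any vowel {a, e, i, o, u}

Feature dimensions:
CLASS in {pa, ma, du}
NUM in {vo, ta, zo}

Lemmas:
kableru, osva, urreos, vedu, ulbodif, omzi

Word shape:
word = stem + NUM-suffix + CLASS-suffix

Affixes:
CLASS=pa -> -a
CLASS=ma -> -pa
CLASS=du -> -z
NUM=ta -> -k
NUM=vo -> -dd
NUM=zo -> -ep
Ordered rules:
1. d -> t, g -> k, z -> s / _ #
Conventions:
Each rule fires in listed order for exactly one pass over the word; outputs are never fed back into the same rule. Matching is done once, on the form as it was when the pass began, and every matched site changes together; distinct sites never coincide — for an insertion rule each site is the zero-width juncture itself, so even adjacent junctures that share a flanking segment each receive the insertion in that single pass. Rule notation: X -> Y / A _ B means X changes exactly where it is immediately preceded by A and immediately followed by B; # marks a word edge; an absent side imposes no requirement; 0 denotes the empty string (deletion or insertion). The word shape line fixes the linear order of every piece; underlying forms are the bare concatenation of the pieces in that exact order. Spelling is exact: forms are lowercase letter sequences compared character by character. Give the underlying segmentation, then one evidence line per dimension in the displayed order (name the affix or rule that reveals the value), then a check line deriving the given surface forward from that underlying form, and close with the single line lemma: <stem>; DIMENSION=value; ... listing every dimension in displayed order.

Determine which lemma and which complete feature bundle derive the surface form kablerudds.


underlying: kableru-dd-z
CLASS=du - signalled by the affix -z
NUM=vo - signalled by the affix -dd
check: kableruddz -> kablerudds
lemma: kableru; CLASS=du; NUM=vo


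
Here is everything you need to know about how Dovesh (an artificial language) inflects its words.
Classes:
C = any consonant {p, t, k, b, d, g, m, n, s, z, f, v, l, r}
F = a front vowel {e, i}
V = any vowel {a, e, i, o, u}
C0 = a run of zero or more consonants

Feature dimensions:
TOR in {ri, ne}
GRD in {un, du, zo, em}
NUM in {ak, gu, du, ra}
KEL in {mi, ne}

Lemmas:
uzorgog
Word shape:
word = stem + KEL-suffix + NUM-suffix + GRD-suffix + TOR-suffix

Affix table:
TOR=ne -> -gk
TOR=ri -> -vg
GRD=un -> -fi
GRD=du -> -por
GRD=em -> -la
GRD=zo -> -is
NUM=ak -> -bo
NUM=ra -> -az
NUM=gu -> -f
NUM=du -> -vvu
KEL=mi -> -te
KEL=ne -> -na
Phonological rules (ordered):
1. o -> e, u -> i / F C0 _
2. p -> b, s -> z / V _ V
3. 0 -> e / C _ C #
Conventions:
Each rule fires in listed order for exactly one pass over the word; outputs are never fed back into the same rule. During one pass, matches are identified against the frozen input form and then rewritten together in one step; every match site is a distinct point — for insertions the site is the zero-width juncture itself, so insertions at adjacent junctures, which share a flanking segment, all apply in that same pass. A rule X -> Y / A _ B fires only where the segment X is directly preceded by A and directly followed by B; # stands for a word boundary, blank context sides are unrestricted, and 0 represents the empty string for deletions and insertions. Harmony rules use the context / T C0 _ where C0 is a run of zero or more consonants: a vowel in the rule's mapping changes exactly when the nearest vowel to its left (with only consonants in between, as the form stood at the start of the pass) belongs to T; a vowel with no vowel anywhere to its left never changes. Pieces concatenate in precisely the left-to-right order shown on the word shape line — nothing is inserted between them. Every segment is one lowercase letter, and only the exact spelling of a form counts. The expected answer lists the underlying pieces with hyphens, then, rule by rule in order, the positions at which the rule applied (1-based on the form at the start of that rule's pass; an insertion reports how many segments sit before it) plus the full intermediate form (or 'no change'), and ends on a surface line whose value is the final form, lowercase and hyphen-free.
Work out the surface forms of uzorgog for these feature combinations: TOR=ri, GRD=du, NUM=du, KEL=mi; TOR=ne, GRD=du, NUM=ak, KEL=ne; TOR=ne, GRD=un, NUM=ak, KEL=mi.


cell TOR=ri, GRD=du, NUM=du, KEL=mi:
underlying: uzorgog-te-vvu-por-vg
1. o -> e, u -> i / F C0 _: fires at position(s) 12: uzorgogtevviporvg
2. p -> b, s -> z / V _ V: fires at position(s) 13: uzorgogtevviborvg
3. 0 -> e / C _ C #: inserts after position(s) 16: uzorgogtevviborveg
surface: uzorgogtevviborveg

cell TOR=ne, GRD=du, NUM=ak, KEL=ne:
underlying: uzorgog-na-bo-por-gk
1. o -> e, u -> i / F C0 _: no change
2. p -> b, s -> z / V _ V: fires at position(s) 12: uzorgognaboborgk
3. 0 -> e / C _ C #: inserts after position(s) 15: uzorgognaboborgek
surface: uzorgognaboborgek

cell TOR=ne, GRD=un, NUM=ak, KEL=mi:
underlying: uzorgog-te-bo-fi-gk
1. o -> e, u -> i / F C0 _: fires at position(s) 11: uzorgogtebefigk
2. p -> b, s -> z / V _ V: no change
3. 0 -> e / C _ C #: inserts after position(s) 14: uzorgogtebefigek
surface: uzorgogtebefigek


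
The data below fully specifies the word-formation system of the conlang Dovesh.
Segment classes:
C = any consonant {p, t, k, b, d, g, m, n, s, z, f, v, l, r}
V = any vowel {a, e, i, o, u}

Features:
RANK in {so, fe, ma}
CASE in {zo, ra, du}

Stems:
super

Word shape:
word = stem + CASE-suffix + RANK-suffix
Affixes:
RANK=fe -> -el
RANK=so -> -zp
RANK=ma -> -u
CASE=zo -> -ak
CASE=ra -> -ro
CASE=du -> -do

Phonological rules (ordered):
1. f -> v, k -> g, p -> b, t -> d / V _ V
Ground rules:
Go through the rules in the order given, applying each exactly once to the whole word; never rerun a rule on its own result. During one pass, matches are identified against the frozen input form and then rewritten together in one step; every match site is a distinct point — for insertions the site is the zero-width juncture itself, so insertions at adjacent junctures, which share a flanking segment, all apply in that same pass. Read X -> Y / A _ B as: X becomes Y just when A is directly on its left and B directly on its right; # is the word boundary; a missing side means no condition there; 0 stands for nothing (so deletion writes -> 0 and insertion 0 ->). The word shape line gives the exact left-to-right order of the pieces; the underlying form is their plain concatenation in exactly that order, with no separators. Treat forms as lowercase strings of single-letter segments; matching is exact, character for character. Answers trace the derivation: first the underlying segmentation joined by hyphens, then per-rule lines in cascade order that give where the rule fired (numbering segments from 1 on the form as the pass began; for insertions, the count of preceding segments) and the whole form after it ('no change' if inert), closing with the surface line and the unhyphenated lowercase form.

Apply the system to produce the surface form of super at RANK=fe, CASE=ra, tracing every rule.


underlying: super-ro-el
1. f -> v, k -> g, p -> b, t -> d / V _ V: fires at position(s) 3: suberroel
surface: suberroel


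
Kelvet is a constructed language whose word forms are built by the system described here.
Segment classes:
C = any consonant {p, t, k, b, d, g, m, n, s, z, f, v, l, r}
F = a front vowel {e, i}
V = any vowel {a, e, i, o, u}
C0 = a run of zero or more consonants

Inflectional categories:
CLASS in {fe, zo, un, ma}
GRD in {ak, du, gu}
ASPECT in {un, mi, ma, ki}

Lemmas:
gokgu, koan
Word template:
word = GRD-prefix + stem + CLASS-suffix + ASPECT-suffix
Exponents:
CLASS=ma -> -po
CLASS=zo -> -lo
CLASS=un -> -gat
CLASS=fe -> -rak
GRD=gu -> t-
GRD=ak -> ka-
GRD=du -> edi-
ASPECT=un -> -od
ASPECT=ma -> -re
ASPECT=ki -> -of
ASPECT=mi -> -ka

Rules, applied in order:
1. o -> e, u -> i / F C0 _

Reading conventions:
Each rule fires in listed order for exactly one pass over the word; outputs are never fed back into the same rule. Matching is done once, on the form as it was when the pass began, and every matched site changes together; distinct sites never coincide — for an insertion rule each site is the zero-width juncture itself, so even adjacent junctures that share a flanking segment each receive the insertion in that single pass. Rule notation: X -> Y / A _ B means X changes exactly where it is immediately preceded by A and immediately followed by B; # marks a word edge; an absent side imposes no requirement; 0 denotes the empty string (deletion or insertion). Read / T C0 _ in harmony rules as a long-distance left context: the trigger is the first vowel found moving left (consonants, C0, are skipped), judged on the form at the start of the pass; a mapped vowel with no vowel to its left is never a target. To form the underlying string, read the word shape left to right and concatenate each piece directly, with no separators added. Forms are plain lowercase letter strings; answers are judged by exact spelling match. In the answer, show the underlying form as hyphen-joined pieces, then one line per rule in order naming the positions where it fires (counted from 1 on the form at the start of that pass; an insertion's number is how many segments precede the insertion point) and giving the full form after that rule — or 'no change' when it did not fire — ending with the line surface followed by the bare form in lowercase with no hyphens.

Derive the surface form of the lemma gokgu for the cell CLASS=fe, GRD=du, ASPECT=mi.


underlying: edi-gokgu-rak-ka
1. o -> e, u -> i / F C0 _: fires at position(s) 5: edigekgurakka
surface: edigekgurakka


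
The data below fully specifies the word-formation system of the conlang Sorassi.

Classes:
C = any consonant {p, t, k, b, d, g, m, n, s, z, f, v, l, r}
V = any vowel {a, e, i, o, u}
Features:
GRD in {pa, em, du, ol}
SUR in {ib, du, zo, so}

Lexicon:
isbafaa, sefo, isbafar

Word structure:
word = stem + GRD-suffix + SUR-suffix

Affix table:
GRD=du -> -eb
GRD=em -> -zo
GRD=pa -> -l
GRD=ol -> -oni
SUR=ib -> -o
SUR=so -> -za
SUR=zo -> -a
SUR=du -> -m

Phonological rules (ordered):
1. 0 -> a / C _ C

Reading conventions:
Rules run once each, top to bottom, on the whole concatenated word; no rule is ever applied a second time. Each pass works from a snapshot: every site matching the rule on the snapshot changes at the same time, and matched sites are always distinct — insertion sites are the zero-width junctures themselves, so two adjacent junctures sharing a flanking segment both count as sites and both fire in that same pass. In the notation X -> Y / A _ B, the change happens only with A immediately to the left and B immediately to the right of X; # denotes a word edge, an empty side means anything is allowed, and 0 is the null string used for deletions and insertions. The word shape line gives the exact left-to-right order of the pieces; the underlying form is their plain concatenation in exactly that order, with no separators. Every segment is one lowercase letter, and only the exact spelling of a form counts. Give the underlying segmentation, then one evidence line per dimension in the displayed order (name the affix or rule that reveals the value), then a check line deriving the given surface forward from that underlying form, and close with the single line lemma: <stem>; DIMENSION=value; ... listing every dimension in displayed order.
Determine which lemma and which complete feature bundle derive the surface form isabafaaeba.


underlying: isbafaa-eb-a
GRD=du - signalled by the affix -eb
SUR=zo - signalled by the affix -a
check: isbafaaeba -> isabafaaeba
lemma: isbafaa; GRD=du; SUR=zo


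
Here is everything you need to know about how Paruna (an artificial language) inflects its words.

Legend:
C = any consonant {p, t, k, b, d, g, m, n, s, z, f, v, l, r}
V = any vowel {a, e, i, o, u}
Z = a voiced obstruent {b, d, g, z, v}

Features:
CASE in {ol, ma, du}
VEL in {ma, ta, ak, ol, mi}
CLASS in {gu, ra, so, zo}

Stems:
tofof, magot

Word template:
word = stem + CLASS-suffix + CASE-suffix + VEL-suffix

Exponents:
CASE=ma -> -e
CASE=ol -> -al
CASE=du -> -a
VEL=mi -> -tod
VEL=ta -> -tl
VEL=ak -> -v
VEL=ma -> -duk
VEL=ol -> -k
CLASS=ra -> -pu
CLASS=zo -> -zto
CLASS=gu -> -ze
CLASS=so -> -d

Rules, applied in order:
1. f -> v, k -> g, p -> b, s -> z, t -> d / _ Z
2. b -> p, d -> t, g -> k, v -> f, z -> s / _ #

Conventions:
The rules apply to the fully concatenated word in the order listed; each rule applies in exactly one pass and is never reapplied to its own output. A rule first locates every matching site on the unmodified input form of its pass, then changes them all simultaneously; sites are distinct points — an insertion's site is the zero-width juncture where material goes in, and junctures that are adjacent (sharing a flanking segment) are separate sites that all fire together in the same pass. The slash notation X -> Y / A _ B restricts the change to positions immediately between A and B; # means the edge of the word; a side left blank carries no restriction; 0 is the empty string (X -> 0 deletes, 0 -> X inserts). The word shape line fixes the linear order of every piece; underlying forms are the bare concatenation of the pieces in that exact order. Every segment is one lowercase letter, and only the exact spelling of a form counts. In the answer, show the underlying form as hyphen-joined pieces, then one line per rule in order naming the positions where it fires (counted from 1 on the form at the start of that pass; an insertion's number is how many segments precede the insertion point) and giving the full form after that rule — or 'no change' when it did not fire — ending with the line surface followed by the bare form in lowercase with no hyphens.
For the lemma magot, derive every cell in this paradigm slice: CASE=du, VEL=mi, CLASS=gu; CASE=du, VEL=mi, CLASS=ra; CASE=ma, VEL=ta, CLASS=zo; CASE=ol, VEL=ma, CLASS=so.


cell CASE=du, VEL=mi, CLASS=gu:
underlying: magot-ze-a-tod
1. f -> v, k -> g, p -> b, s -> z, t -> d / _ Z: fires at position(s) 5: magodzeatod
2. b -> p, d -> t, g -> k, v -> f, z -> s / _ #: fires at position(s) 11: magodzeatot
surface: magodzeatot

cell CASE=du, VEL=mi, CLASS=ra:
underlying: magot-pu-a-tod
1. f -> v, k -> g, p -> b, s -> z, t -> d / _ Z: no change
2. b -> p, d -> t, g -> k, v -> f, z -> s / _ #: fires at position(s) 11: magotpuatot
surface: magotpuatot

cell CASE=ma, VEL=ta, CLASS=zo:
underlying: magot-zto-e-tl
1. f -> v, k -> g, p -> b, s -> z, t -> d / _ Z: fires at position(s) 5: magodztoetl
2. b -> p, d -> t, g -> k, v -> f, z -> s / _ #: no change
surface: magodztoetl

cell CASE=ol, VEL=ma, CLASS=so:
underlying: magot-d-al-duk
1. f -> v, k -> g, p -> b, s -> z, t -> d / _ Z: fires at position(s) 5: magoddalduk
2. b -> p, d -> t, g -> k, v -> f, z -> s / _ #: no change
surface: magoddalduk


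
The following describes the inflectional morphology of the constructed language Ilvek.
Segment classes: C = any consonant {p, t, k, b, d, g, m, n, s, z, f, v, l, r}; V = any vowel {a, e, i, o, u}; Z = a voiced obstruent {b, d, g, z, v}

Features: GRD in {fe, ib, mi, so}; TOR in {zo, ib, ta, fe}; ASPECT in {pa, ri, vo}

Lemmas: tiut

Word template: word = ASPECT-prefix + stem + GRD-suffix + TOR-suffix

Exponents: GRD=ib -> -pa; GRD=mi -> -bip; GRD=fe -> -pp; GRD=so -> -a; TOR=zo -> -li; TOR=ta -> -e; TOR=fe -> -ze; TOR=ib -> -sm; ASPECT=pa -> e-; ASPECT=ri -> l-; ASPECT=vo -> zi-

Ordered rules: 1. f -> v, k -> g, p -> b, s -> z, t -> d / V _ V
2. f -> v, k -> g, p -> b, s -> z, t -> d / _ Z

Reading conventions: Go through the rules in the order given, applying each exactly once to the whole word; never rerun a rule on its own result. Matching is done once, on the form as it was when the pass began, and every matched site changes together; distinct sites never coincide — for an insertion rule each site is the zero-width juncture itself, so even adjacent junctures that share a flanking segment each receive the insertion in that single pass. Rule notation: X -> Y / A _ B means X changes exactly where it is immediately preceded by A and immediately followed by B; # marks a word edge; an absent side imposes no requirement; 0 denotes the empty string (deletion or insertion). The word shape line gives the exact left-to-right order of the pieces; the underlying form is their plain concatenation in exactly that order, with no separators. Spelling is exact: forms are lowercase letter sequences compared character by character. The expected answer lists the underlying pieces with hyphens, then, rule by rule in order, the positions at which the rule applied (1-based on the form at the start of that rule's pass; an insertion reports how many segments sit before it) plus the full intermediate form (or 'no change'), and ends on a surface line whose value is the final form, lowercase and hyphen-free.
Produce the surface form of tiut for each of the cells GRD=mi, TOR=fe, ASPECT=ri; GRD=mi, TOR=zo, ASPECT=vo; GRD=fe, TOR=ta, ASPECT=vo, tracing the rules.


cell GRD=mi, TOR=fe, ASPECT=ri:
underlying: l-tiut-bip-ze
1. f -> v, k -> g, p -> b, s -> z, t -> d / V _ V: no change
2. f -> v, k -> g, p -> b, s -> z, t -> d / _ Z: fires at position(s) 5, 8: ltiudbibze
surface: ltiudbibze

cell GRD=mi, TOR=zo, ASPECT=vo:
underlying: zi-tiut-bip-li
1. f -> v, k -> g, p -> b, s -> z, t -> d / V _ V: fires at position(s) 3: zidiutbipli
2. f -> v, k -> g, p -> b, s -> z, t -> d / _ Z: fires at position(s) 6: zidiudbipli
surface: zidiudbipli

cell GRD=fe, TOR=ta, ASPECT=vo:
underlying: zi-tiut-pp-e
1. f -> v, k -> g, p -> b, s -> z, t -> d / V _ V: fires at position(s) 3: zidiutppe
2. f -> v, k -> g, p -> b, s -> z, t -> d / _ Z: no change
surface: zidiutppe
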